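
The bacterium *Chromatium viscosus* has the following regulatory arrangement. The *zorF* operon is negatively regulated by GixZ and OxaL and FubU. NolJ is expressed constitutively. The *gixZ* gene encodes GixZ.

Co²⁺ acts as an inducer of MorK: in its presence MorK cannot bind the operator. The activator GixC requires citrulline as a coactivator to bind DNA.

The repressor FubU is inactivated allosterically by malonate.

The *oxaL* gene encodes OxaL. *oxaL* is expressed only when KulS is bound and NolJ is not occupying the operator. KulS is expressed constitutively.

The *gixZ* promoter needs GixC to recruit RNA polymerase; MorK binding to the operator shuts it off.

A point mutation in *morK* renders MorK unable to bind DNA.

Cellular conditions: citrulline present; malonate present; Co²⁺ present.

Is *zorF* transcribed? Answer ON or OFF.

OFF

Citrulline is present, so GixC is active.
MorK is non-functional in this strain, so it has no effect.
No repressor is bound and GixC is active, so *gixZ* is transcribed.
So GixZ is produced and active.
NolJ is produced constitutively and is active.
KulS is produced constitutively and is active.
With repressor NolJ bound, *oxaL* is not transcribed.
So OxaL is not produced.
Malonate is present, so FubU is inactive.
With repressor GixZ bound, *zorF* is not transcribed.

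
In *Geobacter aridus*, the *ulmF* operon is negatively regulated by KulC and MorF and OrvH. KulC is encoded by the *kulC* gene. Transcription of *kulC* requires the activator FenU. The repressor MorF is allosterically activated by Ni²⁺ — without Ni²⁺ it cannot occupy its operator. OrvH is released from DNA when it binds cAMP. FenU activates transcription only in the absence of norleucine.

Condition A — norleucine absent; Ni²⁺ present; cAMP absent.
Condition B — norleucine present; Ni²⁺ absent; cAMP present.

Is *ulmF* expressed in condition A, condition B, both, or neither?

B only

Condition A:
Norleucine is absent, so FenU is active.
No repressor is bound and FenU is active, so *kulC* is transcribed.
So KulC is produced and active.
Ni²⁺ is present, so MorF is active.
cAMP is absent, so OrvH is active.
With repressor KulC bound, *ulmF* is not transcribed.
→ *ulmF* is OFF in A.
Condition B:
Norleucine is present, so FenU is inactive.
Required activator FenU is absent, so *kulC* is not transcribed.
So KulC is not produced.
Ni²⁺ is absent, so MorF is inactive.
cAMP is present, so OrvH is inactive.
With no repressor bound, *ulmF* is transcribed.
→ *ulmF* is ON in B.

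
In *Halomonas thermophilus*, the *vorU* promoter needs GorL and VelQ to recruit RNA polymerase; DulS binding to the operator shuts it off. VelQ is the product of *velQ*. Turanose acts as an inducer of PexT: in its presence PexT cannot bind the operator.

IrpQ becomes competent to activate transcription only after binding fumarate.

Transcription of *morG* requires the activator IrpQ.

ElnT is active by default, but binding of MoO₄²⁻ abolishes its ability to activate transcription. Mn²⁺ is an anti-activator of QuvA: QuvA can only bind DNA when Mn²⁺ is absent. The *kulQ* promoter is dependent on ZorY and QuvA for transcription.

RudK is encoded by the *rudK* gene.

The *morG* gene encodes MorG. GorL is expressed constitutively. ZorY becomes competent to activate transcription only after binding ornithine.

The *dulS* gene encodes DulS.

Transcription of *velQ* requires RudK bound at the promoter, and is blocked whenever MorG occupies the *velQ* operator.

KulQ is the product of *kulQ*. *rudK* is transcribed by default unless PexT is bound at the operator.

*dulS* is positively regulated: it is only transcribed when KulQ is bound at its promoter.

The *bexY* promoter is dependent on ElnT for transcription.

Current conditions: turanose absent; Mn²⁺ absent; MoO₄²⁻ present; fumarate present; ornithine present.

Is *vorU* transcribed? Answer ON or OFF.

OFF

GorL is produced constitutively and is active.
Fumarate is present, so IrpQ is active.
No repressor is bound and IrpQ is active, so *morG* is transcribed.
So MorG is produced and active.
Turanose is absent, so PexT is active.
With repressor PexT bound, *rudK* is not transcribed.
So RudK is not produced.
With repressor MorG bound, *velQ* is not transcribed.
So VelQ is not produced.
Ornithine is present, so ZorY is active.
Mn²⁺ is absent, so QuvA is active.
No repressor is bound and ZorY and QuvA are active, so *kulQ* is transcribed.
So KulQ is produced and active.
No repressor is bound and KulQ is active, so *dulS* is transcribed.
So DulS is produced and active.
With repressor DulS bound, *vorU* is not transcribed.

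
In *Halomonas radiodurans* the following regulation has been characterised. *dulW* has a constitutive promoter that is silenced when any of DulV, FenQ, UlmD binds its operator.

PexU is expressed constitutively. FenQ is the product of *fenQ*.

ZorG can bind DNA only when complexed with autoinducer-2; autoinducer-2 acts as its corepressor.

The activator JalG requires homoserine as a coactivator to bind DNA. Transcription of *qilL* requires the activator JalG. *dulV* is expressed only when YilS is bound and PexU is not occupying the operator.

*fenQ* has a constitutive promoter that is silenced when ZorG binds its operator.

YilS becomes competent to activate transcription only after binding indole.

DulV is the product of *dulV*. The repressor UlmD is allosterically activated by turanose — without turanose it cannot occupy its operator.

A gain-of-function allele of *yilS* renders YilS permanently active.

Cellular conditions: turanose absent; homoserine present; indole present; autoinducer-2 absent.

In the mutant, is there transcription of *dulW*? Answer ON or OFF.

OFF

PexU is produced constitutively and is active.
YilS is constitutively active in this strain.
With repressor PexU bound, *dulV* is not transcribed.
So DulV is not produced.
Autoinducer-2 is absent, so ZorG is inactive.
With no repressor bound, *fenQ* is transcribed.
So FenQ is produced and active.
Turanose is absent, so UlmD is inactive.
With repressor FenQ bound, *dulW* is not transcribed.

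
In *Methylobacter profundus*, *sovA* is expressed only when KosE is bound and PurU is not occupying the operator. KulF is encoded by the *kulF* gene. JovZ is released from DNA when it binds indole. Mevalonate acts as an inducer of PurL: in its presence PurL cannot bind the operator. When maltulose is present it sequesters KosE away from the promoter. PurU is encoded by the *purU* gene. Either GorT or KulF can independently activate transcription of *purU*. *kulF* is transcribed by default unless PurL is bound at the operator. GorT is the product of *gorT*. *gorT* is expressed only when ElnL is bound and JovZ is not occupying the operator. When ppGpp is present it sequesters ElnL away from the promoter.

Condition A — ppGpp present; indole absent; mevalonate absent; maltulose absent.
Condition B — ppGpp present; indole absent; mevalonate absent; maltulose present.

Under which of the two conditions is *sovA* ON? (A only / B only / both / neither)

A only

Condition A:
ppGpp is present, so ElnL is inactive.
Indole is absent, so JovZ is active.
With repressor JovZ bound, *gorT* is not transcribed.
So GorT is not produced.
Mevalonate is absent, so PurL is active.
With repressor PurL bound, *kulF* is not transcribed.
So KulF is not produced.
No activator is available at the *purU* promoter, so *purU* is not transcribed.
So PurU is not produced.
Maltulose is absent, so KosE is active.
No repressor is bound and KosE is active, so *sovA* is transcribed.
→ *sovA* is ON in A.
Condition B:
ppGpp is present, so ElnL is inactive.
Indole is absent, so JovZ is active.
With repressor JovZ bound, *gorT* is not transcribed.
So GorT is not produced.
Mevalonate is absent, so PurL is active.
With repressor PurL bound, *kulF* is not transcribed.
So KulF is not produced.
No activator is available at the *purU* promoter, so *purU* is not transcribed.
So PurU is not produced.
Maltulose is present, so KosE is inactive.
Required activator KosE is absent, so *sovA* is not transcribed.
→ *sovA* is OFF in B.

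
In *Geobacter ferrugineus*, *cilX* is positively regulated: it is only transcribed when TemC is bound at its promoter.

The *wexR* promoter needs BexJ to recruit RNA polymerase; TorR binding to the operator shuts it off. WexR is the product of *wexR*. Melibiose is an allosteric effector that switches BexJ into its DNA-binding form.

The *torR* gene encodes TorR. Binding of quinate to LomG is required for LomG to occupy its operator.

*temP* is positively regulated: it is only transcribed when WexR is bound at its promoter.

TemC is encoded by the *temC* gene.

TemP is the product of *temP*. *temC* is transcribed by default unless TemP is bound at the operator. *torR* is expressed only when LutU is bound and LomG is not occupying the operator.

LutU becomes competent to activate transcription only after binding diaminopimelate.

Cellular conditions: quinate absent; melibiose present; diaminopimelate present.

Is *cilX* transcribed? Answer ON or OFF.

Diaminopimelate is present, so LutU is active.
Quinate is absent, so LomG is inactive.
No repressor is bound and LutU is active, so *torR* is transcribed.
So TorR is produced and active.
Melibiose is present, so BexJ is active.
With repressor TorR bound, *wexR* is not transcribed.
So WexR is not produced.
Required activator WexR is absent, so *temP* is not transcribed.
So TemP is not produced.
With no repressor bound, *temC* is transcribed.
So TemC is produced and active.
No repressor is bound and TemC is active, so *cilX* is transcribed.

ON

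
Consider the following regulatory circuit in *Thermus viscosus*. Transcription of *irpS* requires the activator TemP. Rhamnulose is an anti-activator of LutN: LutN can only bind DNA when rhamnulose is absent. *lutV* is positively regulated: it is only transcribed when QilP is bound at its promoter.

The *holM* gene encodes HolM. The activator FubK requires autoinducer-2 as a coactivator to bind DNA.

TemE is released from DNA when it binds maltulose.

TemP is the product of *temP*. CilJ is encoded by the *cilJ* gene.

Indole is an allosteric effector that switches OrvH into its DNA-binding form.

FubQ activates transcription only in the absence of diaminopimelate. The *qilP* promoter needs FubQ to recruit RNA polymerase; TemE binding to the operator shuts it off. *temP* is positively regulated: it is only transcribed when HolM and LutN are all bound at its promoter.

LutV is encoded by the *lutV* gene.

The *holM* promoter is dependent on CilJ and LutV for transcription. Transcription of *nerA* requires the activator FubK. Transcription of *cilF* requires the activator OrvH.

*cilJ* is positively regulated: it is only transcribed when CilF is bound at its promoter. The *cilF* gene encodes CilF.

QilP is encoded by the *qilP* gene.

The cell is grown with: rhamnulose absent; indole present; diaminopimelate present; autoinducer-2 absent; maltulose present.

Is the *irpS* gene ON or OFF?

OFF

Indole is present, so OrvH is active.
No repressor is bound and OrvH is active, so *cilF* is transcribed.
So CilF is produced and active.
No repressor is bound and CilF is active, so *cilJ* is transcribed.
So CilJ is produced and active.
Maltulose is present, so TemE is inactive.
Diaminopimelate is present, so FubQ is inactive.
Required activator FubQ is absent, so *qilP* is not transcribed.
So QilP is not produced.
Required activator QilP is absent, so *lutV* is not transcribed.
So LutV is not produced.
Required activator LutV is absent, so *holM* is not transcribed.
So HolM is not produced.
Rhamnulose is absent, so LutN is active.
Required activator HolM is absent, so *temP* is not transcribed.
So TemP is not produced.
Required activator TemP is absent, so *irpS* is not transcribed.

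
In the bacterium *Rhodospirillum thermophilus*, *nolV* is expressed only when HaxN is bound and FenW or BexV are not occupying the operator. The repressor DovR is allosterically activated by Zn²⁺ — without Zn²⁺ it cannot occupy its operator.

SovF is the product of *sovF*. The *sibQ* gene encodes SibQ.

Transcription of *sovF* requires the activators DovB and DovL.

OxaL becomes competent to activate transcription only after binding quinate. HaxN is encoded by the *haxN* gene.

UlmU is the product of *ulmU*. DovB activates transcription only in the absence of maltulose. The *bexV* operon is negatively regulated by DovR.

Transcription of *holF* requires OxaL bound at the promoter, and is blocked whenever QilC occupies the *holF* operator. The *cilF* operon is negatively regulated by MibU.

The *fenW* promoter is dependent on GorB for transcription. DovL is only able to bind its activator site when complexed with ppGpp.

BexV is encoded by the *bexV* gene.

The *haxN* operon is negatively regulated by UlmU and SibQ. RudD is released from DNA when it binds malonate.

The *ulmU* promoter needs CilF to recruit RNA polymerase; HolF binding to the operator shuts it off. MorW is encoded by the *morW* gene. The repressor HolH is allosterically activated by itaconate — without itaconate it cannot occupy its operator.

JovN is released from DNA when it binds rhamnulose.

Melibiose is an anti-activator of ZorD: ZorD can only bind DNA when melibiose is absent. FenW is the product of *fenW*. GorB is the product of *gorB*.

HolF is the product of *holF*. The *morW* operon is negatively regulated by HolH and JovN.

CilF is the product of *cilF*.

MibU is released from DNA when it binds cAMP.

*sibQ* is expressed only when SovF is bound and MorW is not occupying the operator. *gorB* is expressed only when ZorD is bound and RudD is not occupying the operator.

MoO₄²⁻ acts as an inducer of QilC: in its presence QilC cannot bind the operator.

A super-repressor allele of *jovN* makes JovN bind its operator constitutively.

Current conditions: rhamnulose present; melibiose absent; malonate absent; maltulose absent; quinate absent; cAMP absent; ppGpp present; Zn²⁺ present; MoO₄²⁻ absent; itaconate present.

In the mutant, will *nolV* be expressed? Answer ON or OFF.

OFF

cAMP is absent, so MibU is active.
With repressor MibU bound, *cilF* is not transcribed.
So CilF is not produced.
Quinate is absent, so OxaL is inactive.
MoO₄²⁻ is absent, so QilC is active.
With repressor QilC bound, *holF* is not transcribed.
So HolF is not produced.
Required activator CilF is absent, so *ulmU* is not transcribed.
So UlmU is not produced.
Maltulose is absent, so DovB is active.
ppGpp is present, so DovL is active.
No repressor is bound and DovB and DovL are active, so *sovF* is transcribed.
So SovF is produced and active.
Itaconate is present, so HolH is active.
JovN is constitutively active in this strain.
With repressor HolH bound, *morW* is not transcribed.
So MorW is not produced.
No repressor is bound and SovF is active, so *sibQ* is transcribed.
So SibQ is produced and active.
With repressor SibQ bound, *haxN* is not transcribed.
So HaxN is not produced.
Malonate is absent, so RudD is active.
Melibiose is absent, so ZorD is active.
With repressor RudD bound, *gorB* is not transcribed.
So GorB is not produced.
Required activator GorB is absent, so *fenW* is not transcribed.
So FenW is not produced.
Zn²⁺ is present, so DovR is active.
With repressor DovR bound, *bexV* is not transcribed.
So BexV is not produced.
Required activator HaxN is absent, so *nolV* is not transcribed.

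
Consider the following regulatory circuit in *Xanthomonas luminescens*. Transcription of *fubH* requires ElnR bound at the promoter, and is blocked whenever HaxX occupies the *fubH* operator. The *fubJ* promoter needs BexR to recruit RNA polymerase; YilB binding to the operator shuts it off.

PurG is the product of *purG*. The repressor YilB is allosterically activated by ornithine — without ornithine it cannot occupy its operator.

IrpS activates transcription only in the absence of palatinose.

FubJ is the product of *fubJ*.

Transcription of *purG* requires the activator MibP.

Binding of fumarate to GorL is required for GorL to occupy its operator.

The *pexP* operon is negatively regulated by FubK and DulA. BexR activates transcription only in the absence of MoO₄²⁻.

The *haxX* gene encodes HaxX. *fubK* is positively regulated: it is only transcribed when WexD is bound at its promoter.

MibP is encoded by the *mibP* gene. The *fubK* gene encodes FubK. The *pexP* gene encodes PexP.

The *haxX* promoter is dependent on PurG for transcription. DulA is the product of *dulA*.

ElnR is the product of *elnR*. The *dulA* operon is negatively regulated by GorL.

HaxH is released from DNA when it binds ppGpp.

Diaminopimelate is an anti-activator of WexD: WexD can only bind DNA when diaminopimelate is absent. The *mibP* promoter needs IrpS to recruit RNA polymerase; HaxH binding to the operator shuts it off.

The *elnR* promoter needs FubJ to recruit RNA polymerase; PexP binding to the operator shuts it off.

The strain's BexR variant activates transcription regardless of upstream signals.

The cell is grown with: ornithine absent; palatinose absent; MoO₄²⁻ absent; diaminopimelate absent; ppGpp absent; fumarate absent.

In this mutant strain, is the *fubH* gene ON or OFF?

ON

Palatinose is absent, so IrpS is active.
ppGpp is absent, so HaxH is active.
With repressor HaxH bound, *mibP* is not transcribed.
So MibP is not produced.
Required activator MibP is absent, so *purG* is not transcribed.
So PurG is not produced.
Required activator PurG is absent, so *haxX* is not transcribed.
So HaxX is not produced.
Diaminopimelate is absent, so WexD is active.
No repressor is bound and WexD is active, so *fubK* is transcribed.
So FubK is produced and active.
Fumarate is absent, so GorL is inactive.
With no repressor bound, *dulA* is transcribed.
So DulA is produced and active.
With repressor FubK bound, *pexP* is not transcribed.
So PexP is not produced.
Ornithine is absent, so YilB is inactive.
BexR is constitutively active in this strain.
No repressor is bound and BexR is active, so *fubJ* is transcribed.
So FubJ is produced and active.
No repressor is bound and FubJ is active, so *elnR* is transcribed.
So ElnR is produced and active.
No repressor is bound and ElnR is active, so *fubH* is transcribed.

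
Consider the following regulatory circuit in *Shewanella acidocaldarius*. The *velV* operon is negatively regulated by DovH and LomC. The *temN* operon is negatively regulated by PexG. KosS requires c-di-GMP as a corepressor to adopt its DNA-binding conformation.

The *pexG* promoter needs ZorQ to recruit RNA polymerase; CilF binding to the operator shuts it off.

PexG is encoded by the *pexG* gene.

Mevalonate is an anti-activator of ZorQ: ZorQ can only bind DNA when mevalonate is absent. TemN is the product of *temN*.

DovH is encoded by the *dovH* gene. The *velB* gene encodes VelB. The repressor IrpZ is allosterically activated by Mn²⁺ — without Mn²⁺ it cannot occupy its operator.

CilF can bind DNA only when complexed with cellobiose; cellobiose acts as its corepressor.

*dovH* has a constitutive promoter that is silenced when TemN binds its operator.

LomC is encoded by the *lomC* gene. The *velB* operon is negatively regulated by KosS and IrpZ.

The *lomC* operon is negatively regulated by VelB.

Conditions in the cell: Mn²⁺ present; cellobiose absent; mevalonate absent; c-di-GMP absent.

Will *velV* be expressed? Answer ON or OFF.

OFF

Cellobiose is absent, so CilF is inactive.
Mevalonate is absent, so ZorQ is active.
No repressor is bound and ZorQ is active, so *pexG* is transcribed.
So PexG is produced and active.
With repressor PexG bound, *temN* is not transcribed.
So TemN is not produced.
With no repressor bound, *dovH* is transcribed.
So DovH is produced and active.
c-di-GMP is absent, so KosS is inactive.
Mn²⁺ is present, so IrpZ is active.
With repressor IrpZ bound, *velB* is not transcribed.
So VelB is not produced.
With no repressor bound, *lomC* is transcribed.
So LomC is produced and active.
With repressor DovH bound, *velV* is not transcribed.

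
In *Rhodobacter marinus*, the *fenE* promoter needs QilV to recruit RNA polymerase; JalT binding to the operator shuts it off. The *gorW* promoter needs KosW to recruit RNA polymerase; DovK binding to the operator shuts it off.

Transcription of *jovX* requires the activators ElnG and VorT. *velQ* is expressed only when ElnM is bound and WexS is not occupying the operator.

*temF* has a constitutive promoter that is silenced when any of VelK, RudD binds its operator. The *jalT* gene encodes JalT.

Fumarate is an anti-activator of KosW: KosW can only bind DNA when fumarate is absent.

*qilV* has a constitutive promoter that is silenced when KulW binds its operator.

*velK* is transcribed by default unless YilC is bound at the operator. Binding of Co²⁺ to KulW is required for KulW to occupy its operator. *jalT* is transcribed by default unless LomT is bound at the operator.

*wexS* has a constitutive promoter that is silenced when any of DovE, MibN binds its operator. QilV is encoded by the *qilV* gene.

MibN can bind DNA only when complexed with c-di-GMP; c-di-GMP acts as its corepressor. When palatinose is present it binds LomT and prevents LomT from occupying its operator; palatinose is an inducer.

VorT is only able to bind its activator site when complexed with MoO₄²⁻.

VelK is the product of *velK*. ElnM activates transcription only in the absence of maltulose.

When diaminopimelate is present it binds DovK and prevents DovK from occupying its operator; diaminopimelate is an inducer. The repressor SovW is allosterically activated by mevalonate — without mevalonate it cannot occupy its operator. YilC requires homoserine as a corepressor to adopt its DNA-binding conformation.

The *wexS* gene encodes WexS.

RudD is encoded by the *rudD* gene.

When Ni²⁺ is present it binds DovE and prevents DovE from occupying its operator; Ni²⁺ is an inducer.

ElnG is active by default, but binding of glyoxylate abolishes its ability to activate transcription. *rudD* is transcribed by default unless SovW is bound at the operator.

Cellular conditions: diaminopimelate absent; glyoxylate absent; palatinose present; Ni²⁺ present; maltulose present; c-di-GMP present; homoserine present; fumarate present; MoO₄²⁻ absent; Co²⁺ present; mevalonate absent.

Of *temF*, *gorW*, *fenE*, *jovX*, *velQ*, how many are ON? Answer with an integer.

0

Homoserine is present, so YilC is active.
With repressor YilC bound, *velK* is not transcribed.
So VelK is not produced.
Mevalonate is absent, so SovW is inactive.
With no repressor bound, *rudD* is transcribed.
So RudD is produced and active.
With repressor RudD bound, *temF* is not transcribed.
→ *temF* is OFF.
Fumarate is present, so KosW is inactive.
Diaminopimelate is absent, so DovK is active.
With repressor DovK bound, *gorW* is not transcribed.
→ *gorW* is OFF.
Co²⁺ is present, so KulW is active.
With repressor KulW bound, *qilV* is not transcribed.
So QilV is not produced.
Palatinose is present, so LomT is inactive.
With no repressor bound, *jalT* is transcribed.
So JalT is produced and active.
With repressor JalT bound, *fenE* is not transcribed.
→ *fenE* is OFF.
Glyoxylate is absent, so ElnG is active.
MoO₄²⁻ is absent, so VorT is inactive.
Required activator VorT is absent, so *jovX* is not transcribed.
→ *jovX* is OFF.
Maltulose is present, so ElnM is inactive.
Ni²⁺ is present, so DovE is inactive.
c-di-GMP is present, so MibN is active.
With repressor MibN bound, *wexS* is not transcribed.
So WexS is not produced.
Required activator ElnM is absent, so *velQ* is not transcribed.
→ *velQ* is OFF.
0 of the 5 genes are transcribed.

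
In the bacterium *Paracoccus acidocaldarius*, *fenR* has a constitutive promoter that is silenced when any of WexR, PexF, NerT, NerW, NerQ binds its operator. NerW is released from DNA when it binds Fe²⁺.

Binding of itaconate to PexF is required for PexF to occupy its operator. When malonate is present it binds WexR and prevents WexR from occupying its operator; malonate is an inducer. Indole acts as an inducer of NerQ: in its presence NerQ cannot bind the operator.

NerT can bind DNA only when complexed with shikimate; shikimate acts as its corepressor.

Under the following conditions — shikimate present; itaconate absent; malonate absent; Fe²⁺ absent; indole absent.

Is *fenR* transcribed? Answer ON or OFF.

Malonate is absent, so WexR is active.
Itaconate is absent, so PexF is inactive.
Shikimate is present, so NerT is active.
Fe²⁺ is absent, so NerW is active.
Indole is absent, so NerQ is active.
With repressor WexR bound, *fenR* is not transcribed.

OFF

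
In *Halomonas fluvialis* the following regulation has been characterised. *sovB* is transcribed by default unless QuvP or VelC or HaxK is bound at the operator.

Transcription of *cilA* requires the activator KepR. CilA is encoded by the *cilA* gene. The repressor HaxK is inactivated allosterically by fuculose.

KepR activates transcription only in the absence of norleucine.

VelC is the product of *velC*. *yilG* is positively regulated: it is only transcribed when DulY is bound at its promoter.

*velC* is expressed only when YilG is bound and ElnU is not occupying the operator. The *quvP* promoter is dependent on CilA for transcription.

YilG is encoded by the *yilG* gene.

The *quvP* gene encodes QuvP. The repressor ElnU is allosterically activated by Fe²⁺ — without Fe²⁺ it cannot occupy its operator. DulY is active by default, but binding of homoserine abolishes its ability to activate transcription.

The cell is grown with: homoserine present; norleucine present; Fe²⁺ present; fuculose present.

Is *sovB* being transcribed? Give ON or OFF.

ON

Norleucine is present, so KepR is inactive.
Required activator KepR is absent, so *cilA* is not transcribed.
So CilA is not produced.
Required activator CilA is absent, so *quvP* is not transcribed.
So QuvP is not produced.
Homoserine is present, so DulY is inactive.
Required activator DulY is absent, so *yilG* is not transcribed.
So YilG is not produced.
Fe²⁺ is present, so ElnU is active.
With repressor ElnU bound, *velC* is not transcribed.
So VelC is not produced.
Fuculose is present, so HaxK is inactive.
With no repressor bound, *sovB* is transcribed.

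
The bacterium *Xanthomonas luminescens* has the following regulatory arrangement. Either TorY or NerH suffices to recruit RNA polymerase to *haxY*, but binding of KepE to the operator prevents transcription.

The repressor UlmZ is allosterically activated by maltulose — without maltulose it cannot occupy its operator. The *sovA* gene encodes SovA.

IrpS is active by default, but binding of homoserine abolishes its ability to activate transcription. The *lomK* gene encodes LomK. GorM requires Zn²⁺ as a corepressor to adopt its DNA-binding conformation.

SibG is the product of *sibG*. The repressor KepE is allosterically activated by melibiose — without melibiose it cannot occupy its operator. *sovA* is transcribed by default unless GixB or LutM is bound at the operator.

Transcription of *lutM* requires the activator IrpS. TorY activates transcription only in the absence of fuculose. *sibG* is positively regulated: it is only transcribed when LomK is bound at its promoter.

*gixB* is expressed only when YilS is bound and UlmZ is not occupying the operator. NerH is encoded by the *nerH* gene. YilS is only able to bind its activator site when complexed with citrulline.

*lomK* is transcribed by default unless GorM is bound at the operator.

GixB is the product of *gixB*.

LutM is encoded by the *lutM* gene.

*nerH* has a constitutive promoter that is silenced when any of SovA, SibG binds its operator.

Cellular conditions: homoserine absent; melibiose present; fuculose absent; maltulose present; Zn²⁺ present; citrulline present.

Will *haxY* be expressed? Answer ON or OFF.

Melibiose is present, so KepE is active.
Fuculose is absent, so TorY is active.
Maltulose is present, so UlmZ is active.
Citrulline is present, so YilS is active.
With repressor UlmZ bound, *gixB* is not transcribed.
So GixB is not produced.
Homoserine is absent, so IrpS is active.
No repressor is bound and IrpS is active, so *lutM* is transcribed.
So LutM is produced and active.
With repressor LutM bound, *sovA* is not transcribed.
So SovA is not produced.
Zn²⁺ is present, so GorM is active.
With repressor GorM bound, *lomK* is not transcribed.
So LomK is not produced.
Required activator LomK is absent, so *sibG* is not transcribed.
So SibG is not produced.
With no repressor bound, *nerH* is transcribed.
So NerH is produced and active.
With repressor KepE bound, *haxY* is not transcribed.

OFF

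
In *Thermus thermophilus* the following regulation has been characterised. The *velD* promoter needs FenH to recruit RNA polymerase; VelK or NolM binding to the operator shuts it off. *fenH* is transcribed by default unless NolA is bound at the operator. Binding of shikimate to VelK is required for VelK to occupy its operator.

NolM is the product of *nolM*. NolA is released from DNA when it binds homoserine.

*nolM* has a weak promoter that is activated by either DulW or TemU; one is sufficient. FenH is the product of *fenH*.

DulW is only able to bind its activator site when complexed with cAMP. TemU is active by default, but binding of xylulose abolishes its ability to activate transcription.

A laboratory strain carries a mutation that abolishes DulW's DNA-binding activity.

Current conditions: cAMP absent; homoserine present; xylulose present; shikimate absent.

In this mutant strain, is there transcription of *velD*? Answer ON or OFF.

ON

Shikimate is absent, so VelK is inactive.
DulW is non-functional in this strain, so it has no effect.
Xylulose is present, so TemU is inactive.
No activator is available at the *nolM* promoter, so *nolM* is not transcribed.
So NolM is not produced.
Homoserine is present, so NolA is inactive.
With no repressor bound, *fenH* is transcribed.
So FenH is produced and active.
No repressor is bound and FenH is active, so *velD* is transcribed.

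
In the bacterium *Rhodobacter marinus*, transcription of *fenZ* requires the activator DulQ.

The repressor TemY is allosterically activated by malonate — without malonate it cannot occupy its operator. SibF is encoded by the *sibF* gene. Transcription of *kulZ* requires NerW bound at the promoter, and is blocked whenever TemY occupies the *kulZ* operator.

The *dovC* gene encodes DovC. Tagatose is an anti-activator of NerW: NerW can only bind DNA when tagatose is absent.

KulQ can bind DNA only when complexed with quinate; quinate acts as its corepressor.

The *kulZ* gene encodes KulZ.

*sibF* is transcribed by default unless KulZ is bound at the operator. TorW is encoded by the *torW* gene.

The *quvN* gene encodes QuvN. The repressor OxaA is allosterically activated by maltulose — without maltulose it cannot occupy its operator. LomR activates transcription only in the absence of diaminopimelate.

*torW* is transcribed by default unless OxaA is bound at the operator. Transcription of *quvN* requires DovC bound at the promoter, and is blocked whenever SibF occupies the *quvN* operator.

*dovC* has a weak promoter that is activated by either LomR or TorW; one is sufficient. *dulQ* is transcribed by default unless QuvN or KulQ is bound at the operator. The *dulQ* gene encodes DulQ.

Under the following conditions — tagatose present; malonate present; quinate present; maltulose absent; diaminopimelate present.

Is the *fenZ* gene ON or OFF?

Malonate is present, so TemY is active.
Tagatose is present, so NerW is inactive.
With repressor TemY bound, *kulZ* is not transcribed.
So KulZ is not produced.
With no repressor bound, *sibF* is transcribed.
So SibF is produced and active.
Diaminopimelate is present, so LomR is inactive.
Maltulose is absent, so OxaA is inactive.
With no repressor bound, *torW* is transcribed.
So TorW is produced and active.
Activator TorW is present, so *dovC* is transcribed.
So DovC is produced and active.
With repressor SibF bound, *quvN* is not transcribed.
So QuvN is not produced.
Quinate is present, so KulQ is active.
With repressor KulQ bound, *dulQ* is not transcribed.
So DulQ is not produced.
Required activator DulQ is absent, so *fenZ* is not transcribed.

OFF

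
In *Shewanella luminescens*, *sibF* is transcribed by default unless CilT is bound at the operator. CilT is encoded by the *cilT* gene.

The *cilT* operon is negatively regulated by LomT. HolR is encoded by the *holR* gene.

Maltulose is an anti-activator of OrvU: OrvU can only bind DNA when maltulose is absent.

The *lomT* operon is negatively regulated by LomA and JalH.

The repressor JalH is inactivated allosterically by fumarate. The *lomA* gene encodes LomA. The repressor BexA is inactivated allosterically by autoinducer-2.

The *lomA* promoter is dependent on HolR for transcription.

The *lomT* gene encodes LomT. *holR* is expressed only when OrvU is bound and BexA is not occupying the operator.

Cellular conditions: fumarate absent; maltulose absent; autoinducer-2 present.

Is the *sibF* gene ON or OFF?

Autoinducer-2 is present, so BexA is inactive.
Maltulose is absent, so OrvU is active.
No repressor is bound and OrvU is active, so *holR* is transcribed.
So HolR is produced and active.
No repressor is bound and HolR is active, so *lomA* is transcribed.
So LomA is produced and active.
Fumarate is absent, so JalH is active.
With repressor LomA bound, *lomT* is not transcribed.
So LomT is not produced.
With no repressor bound, *cilT* is transcribed.
So CilT is produced and active.
With repressor CilT bound, *sibF* is not transcribed.

OFF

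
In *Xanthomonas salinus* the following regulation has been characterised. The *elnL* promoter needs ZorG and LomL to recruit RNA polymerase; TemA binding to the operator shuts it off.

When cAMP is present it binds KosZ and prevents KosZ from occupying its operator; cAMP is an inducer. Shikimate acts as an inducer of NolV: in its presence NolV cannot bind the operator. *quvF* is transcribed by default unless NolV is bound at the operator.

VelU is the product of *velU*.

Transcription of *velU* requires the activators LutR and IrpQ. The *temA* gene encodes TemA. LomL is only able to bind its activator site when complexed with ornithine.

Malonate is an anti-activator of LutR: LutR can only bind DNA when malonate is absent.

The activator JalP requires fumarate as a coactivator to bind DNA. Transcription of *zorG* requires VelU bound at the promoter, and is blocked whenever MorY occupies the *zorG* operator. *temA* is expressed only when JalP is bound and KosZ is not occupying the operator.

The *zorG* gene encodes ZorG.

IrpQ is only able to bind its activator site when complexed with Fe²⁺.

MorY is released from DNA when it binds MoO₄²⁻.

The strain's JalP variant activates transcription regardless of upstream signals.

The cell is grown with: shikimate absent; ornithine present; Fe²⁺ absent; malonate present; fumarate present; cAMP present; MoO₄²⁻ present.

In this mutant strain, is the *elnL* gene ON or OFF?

OFF

JalP is constitutively active in this strain.
cAMP is present, so KosZ is inactive.
No repressor is bound and JalP is active, so *temA* is transcribed.
So TemA is produced and active.
Malonate is present, so LutR is inactive.
Fe²⁺ is absent, so IrpQ is inactive.
Required activator LutR is absent, so *velU* is not transcribed.
So VelU is not produced.
MoO₄²⁻ is present, so MorY is inactive.
Required activator VelU is absent, so *zorG* is not transcribed.
So ZorG is not produced.
Ornithine is present, so LomL is active.
With repressor TemA bound, *elnL* is not transcribed.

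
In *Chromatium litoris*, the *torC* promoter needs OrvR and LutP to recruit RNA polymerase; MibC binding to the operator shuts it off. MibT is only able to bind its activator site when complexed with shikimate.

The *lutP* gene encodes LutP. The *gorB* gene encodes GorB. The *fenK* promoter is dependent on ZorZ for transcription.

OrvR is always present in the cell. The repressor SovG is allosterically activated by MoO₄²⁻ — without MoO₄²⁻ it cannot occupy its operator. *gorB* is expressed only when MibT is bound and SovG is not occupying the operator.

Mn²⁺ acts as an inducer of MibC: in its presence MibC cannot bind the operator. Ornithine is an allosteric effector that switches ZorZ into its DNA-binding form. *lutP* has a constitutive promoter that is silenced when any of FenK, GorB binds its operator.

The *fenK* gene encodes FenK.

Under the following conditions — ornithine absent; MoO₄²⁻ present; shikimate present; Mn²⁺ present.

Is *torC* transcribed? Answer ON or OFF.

Mn²⁺ is present, so MibC is inactive.
OrvR is produced constitutively and is active.
Ornithine is absent, so ZorZ is inactive.
Required activator ZorZ is absent, so *fenK* is not transcribed.
So FenK is not produced.
MoO₄²⁻ is present, so SovG is active.
Shikimate is present, so MibT is active.
With repressor SovG bound, *gorB* is not transcribed.
So GorB is not produced.
With no repressor bound, *lutP* is transcribed.
So LutP is produced and active.
No repressor is bound and OrvR and LutP are active, so *torC* is transcribed.

ON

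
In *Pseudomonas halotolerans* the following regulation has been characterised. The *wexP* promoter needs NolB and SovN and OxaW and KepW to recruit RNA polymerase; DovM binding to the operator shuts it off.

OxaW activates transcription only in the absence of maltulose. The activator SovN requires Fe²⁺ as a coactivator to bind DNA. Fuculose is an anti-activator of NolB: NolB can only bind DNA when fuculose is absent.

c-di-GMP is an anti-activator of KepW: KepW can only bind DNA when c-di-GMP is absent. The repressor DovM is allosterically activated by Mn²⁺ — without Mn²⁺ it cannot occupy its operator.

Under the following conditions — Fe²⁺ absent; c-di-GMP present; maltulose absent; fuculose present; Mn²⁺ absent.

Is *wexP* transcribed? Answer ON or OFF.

Fuculose is present, so NolB is inactive.
Fe²⁺ is absent, so SovN is inactive.
Maltulose is absent, so OxaW is active.
Mn²⁺ is absent, so DovM is inactive.
c-di-GMP is present, so KepW is inactive.
Required activator NolB is absent, so *wexP* is not transcribed.

OFF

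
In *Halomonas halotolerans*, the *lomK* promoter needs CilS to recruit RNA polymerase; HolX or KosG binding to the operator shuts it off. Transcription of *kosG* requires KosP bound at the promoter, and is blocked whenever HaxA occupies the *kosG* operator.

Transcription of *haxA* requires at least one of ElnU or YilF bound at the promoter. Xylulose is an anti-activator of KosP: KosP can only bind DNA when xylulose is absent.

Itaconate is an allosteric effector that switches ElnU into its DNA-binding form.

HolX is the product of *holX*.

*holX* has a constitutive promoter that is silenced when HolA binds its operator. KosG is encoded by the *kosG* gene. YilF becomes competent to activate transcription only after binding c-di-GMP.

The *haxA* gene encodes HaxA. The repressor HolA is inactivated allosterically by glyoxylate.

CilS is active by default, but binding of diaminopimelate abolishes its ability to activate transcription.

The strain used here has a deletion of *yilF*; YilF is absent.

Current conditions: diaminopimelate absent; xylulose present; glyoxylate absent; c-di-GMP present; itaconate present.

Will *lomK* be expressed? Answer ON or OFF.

ON

Glyoxylate is absent, so HolA is active.
With repressor HolA bound, *holX* is not transcribed.
So HolX is not produced.
Itaconate is present, so ElnU is active.
YilF is non-functional in this strain, so it has no effect.
Activator ElnU is present, so *haxA* is transcribed.
So HaxA is produced and active.
Xylulose is present, so KosP is inactive.
With repressor HaxA bound, *kosG* is not transcribed.
So KosG is not produced.
Diaminopimelate is absent, so CilS is active.
No repressor is bound and CilS is active, so *lomK* is transcribed.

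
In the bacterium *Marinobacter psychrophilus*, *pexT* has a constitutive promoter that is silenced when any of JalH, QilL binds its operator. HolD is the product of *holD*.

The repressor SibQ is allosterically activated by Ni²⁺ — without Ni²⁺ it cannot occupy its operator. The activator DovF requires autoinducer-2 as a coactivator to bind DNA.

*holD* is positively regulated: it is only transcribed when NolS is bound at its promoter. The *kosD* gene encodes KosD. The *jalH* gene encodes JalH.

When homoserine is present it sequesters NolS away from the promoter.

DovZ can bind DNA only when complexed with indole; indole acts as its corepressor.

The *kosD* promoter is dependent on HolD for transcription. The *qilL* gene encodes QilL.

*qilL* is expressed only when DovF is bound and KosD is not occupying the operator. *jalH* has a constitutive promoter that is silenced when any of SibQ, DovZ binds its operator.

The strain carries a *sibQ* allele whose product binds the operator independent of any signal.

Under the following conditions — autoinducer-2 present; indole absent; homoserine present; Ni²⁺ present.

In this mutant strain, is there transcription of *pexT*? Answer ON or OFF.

OFF

SibQ is constitutively active in this strain.
Indole is absent, so DovZ is inactive.
With repressor SibQ bound, *jalH* is not transcribed.
So JalH is not produced.
Homoserine is present, so NolS is inactive.
Required activator NolS is absent, so *holD* is not transcribed.
So HolD is not produced.
Required activator HolD is absent, so *kosD* is not transcribed.
So KosD is not produced.
Autoinducer-2 is present, so DovF is active.
No repressor is bound and DovF is active, so *qilL* is transcribed.
So QilL is produced and active.
With repressor QilL bound, *pexT* is not transcribed.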